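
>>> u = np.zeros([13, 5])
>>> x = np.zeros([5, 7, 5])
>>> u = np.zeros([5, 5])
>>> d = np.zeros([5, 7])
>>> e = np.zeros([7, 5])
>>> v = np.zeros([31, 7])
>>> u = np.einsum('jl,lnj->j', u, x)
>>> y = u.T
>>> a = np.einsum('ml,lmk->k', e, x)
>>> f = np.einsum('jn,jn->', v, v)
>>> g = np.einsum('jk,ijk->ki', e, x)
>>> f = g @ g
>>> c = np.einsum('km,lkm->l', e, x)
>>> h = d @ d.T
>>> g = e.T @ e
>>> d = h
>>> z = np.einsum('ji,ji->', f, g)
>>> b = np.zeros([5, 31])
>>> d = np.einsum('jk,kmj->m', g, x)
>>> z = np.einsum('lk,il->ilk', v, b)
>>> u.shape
(5,)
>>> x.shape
(5, 7, 5)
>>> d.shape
(7,)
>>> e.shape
(7, 5)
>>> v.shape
(31, 7)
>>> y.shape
(5,)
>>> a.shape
(5,)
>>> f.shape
(5, 5)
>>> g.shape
(5, 5)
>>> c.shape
(5,)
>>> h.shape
(5, 5)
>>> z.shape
(5, 31, 7)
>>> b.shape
(5, 31)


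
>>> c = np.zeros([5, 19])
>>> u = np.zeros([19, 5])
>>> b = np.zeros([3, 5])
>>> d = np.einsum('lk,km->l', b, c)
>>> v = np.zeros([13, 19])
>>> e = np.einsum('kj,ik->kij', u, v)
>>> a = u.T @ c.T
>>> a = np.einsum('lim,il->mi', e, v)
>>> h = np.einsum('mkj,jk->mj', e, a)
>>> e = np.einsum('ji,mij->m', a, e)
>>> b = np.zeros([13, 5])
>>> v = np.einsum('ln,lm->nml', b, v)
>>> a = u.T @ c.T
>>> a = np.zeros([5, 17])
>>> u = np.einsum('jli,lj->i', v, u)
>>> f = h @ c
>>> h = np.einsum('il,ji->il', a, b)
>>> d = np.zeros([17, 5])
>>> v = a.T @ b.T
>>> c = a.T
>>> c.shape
(17, 5)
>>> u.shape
(13,)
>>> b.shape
(13, 5)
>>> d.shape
(17, 5)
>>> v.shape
(17, 13)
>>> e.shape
(19,)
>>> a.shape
(5, 17)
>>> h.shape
(5, 17)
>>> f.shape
(19, 19)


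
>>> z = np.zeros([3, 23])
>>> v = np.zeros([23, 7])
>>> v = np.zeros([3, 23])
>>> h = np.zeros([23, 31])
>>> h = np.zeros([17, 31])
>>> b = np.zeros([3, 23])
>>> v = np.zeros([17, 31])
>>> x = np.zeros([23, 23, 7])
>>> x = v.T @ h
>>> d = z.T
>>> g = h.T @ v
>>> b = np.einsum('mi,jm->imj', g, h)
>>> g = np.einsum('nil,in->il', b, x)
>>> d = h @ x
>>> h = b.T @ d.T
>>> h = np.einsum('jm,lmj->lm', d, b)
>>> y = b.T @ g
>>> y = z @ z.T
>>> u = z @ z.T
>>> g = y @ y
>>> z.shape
(3, 23)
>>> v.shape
(17, 31)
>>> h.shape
(31, 31)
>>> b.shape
(31, 31, 17)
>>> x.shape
(31, 31)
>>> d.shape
(17, 31)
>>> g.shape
(3, 3)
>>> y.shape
(3, 3)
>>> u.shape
(3, 3)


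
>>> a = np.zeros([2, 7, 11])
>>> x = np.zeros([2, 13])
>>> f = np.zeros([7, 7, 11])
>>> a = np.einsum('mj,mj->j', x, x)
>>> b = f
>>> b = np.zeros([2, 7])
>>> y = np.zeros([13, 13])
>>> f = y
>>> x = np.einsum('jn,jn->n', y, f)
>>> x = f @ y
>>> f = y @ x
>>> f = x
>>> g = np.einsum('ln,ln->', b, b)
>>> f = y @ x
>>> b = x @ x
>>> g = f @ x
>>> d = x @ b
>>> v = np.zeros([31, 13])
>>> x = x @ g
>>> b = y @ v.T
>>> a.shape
(13,)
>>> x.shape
(13, 13)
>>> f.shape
(13, 13)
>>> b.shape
(13, 31)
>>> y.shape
(13, 13)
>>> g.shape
(13, 13)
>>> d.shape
(13, 13)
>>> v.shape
(31, 13)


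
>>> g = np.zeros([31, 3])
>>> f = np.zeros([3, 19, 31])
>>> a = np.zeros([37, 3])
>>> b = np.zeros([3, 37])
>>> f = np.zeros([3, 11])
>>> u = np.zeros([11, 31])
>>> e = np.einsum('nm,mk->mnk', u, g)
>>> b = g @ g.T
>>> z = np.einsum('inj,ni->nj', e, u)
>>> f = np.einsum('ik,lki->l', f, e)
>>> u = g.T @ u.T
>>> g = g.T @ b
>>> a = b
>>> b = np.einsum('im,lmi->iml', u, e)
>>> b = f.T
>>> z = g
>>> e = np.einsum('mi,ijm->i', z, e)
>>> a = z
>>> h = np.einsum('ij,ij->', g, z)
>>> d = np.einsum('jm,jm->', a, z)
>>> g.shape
(3, 31)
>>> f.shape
(31,)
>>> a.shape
(3, 31)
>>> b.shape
(31,)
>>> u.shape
(3, 11)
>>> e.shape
(31,)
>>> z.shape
(3, 31)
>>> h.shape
()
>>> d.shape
()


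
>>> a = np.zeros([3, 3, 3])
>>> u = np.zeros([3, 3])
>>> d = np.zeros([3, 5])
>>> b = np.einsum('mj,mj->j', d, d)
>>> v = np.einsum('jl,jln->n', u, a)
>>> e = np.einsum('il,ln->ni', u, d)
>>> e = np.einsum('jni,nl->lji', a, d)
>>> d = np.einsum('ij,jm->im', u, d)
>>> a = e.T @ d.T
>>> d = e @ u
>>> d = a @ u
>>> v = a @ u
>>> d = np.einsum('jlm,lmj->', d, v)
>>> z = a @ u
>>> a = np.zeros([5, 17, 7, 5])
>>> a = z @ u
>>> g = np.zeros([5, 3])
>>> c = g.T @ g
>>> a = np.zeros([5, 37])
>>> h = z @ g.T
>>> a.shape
(5, 37)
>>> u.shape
(3, 3)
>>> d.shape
()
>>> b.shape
(5,)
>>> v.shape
(3, 3, 3)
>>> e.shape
(5, 3, 3)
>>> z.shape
(3, 3, 3)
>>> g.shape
(5, 3)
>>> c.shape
(3, 3)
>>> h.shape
(3, 3, 5)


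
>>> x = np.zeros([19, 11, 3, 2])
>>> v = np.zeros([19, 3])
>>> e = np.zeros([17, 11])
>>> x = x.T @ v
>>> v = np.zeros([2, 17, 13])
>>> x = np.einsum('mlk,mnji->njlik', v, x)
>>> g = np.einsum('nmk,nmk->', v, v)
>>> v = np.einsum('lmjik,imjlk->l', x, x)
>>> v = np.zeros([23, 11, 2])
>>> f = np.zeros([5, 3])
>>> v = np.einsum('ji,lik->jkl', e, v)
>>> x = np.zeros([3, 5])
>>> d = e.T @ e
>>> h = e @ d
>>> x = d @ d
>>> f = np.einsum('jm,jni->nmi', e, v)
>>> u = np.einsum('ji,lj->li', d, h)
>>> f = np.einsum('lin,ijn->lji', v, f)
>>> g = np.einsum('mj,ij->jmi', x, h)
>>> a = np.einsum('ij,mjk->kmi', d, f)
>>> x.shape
(11, 11)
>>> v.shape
(17, 2, 23)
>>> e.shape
(17, 11)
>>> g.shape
(11, 11, 17)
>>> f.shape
(17, 11, 2)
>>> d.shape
(11, 11)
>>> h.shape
(17, 11)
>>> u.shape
(17, 11)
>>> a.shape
(2, 17, 11)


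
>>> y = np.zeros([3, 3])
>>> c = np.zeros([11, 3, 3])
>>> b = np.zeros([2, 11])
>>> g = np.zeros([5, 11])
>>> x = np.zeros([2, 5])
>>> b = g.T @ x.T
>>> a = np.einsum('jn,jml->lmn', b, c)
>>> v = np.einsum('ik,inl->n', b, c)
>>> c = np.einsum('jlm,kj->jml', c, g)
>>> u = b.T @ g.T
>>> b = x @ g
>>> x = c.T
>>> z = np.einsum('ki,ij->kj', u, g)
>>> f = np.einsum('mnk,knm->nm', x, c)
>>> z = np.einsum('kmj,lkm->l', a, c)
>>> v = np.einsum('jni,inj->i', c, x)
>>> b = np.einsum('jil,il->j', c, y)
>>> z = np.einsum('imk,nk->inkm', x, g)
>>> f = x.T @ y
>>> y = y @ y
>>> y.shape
(3, 3)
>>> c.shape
(11, 3, 3)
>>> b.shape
(11,)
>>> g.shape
(5, 11)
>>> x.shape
(3, 3, 11)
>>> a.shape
(3, 3, 2)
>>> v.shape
(3,)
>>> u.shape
(2, 5)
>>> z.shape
(3, 5, 11, 3)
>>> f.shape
(11, 3, 3)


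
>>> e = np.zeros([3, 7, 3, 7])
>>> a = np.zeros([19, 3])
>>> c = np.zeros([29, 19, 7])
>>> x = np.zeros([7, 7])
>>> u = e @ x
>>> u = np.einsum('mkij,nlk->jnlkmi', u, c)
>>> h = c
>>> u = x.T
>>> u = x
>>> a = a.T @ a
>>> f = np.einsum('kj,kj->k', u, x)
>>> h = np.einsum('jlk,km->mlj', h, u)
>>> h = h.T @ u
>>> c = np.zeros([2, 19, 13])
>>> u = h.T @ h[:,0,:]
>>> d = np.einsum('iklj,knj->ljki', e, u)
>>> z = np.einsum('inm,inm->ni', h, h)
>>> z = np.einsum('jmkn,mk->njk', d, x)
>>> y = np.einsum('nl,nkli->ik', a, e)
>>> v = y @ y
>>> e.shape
(3, 7, 3, 7)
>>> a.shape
(3, 3)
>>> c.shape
(2, 19, 13)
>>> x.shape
(7, 7)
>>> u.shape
(7, 19, 7)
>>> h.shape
(29, 19, 7)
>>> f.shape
(7,)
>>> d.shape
(3, 7, 7, 3)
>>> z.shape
(3, 3, 7)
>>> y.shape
(7, 7)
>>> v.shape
(7, 7)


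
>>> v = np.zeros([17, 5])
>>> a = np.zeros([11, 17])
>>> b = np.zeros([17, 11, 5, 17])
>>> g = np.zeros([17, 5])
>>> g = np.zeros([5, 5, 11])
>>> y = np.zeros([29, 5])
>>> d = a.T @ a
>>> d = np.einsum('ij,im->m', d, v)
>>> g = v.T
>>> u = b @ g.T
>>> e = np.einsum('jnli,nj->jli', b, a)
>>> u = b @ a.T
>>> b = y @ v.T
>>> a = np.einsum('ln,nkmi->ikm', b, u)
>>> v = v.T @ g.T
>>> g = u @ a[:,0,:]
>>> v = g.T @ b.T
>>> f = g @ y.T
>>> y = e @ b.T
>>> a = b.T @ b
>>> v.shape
(5, 5, 11, 29)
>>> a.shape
(17, 17)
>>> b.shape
(29, 17)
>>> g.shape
(17, 11, 5, 5)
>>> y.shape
(17, 5, 29)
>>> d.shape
(5,)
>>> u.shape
(17, 11, 5, 11)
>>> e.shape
(17, 5, 17)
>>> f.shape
(17, 11, 5, 29)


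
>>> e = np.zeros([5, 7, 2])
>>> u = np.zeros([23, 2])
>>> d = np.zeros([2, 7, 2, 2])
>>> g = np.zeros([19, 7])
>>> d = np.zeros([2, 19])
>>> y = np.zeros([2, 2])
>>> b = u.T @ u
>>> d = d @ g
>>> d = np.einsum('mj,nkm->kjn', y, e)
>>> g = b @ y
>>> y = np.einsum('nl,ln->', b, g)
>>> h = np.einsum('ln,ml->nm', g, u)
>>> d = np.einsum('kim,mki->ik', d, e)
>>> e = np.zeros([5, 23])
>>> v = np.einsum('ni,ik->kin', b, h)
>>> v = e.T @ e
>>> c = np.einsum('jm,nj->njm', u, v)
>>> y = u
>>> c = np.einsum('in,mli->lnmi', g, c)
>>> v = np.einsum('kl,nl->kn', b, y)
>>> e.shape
(5, 23)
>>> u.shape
(23, 2)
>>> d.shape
(2, 7)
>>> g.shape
(2, 2)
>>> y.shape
(23, 2)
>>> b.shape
(2, 2)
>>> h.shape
(2, 23)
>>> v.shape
(2, 23)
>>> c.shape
(23, 2, 23, 2)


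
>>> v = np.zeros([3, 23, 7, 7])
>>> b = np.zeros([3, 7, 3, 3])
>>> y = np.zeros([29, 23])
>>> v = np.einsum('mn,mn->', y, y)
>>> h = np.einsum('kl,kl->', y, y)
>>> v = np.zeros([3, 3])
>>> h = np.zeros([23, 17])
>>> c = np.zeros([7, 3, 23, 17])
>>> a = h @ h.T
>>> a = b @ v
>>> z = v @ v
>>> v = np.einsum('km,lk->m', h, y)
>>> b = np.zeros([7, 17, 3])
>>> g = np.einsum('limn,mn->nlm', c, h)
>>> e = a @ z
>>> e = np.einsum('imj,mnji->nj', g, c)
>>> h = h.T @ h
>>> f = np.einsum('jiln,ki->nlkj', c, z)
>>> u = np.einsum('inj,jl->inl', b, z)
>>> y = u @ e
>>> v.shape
(17,)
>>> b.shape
(7, 17, 3)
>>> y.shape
(7, 17, 23)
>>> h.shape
(17, 17)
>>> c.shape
(7, 3, 23, 17)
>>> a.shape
(3, 7, 3, 3)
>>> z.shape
(3, 3)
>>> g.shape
(17, 7, 23)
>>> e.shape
(3, 23)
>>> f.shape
(17, 23, 3, 7)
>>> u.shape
(7, 17, 3)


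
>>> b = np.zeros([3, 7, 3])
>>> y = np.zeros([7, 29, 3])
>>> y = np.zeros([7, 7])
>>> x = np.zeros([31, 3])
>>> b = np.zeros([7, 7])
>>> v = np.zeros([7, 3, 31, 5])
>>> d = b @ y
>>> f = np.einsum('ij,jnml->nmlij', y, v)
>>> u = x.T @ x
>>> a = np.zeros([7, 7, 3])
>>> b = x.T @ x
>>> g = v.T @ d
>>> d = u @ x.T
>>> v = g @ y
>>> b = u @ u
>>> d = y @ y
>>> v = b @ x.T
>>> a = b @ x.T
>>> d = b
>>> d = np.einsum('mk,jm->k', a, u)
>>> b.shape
(3, 3)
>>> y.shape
(7, 7)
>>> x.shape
(31, 3)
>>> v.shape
(3, 31)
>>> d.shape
(31,)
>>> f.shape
(3, 31, 5, 7, 7)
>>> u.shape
(3, 3)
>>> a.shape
(3, 31)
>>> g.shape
(5, 31, 3, 7)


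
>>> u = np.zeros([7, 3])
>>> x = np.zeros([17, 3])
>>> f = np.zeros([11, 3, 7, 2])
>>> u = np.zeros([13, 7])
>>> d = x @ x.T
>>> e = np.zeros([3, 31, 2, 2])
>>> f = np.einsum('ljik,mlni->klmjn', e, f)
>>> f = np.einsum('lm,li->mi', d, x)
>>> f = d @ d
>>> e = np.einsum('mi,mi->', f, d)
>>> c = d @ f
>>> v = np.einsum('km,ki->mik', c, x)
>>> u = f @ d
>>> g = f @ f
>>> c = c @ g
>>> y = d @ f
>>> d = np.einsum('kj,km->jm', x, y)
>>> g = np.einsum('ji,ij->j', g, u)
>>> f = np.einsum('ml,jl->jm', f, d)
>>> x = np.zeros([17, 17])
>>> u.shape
(17, 17)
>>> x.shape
(17, 17)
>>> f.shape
(3, 17)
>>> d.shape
(3, 17)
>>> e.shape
()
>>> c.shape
(17, 17)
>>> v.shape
(17, 3, 17)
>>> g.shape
(17,)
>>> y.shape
(17, 17)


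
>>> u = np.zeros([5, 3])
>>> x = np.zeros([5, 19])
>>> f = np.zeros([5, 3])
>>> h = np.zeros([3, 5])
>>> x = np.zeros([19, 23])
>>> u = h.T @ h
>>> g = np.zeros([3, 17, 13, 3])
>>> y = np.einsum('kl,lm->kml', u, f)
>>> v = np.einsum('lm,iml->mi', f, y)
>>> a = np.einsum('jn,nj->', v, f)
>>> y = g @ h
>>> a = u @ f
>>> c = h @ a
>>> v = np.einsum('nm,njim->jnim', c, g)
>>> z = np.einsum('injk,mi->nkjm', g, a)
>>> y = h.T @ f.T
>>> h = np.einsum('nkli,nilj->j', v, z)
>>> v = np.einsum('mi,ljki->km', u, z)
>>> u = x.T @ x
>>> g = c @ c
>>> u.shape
(23, 23)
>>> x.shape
(19, 23)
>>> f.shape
(5, 3)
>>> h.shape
(5,)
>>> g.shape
(3, 3)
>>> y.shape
(5, 5)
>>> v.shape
(13, 5)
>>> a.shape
(5, 3)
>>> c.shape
(3, 3)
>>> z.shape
(17, 3, 13, 5)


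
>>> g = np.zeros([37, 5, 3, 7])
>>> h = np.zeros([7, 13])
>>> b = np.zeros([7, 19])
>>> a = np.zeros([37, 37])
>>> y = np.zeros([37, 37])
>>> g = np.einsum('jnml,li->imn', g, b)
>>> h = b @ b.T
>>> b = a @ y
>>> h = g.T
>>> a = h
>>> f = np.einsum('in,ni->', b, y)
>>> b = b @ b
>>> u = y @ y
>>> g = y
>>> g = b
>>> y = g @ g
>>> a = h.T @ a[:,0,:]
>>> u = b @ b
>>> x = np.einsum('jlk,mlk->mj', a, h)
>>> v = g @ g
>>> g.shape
(37, 37)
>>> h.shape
(5, 3, 19)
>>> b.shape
(37, 37)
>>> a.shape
(19, 3, 19)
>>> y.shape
(37, 37)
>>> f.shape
()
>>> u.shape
(37, 37)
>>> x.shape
(5, 19)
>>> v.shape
(37, 37)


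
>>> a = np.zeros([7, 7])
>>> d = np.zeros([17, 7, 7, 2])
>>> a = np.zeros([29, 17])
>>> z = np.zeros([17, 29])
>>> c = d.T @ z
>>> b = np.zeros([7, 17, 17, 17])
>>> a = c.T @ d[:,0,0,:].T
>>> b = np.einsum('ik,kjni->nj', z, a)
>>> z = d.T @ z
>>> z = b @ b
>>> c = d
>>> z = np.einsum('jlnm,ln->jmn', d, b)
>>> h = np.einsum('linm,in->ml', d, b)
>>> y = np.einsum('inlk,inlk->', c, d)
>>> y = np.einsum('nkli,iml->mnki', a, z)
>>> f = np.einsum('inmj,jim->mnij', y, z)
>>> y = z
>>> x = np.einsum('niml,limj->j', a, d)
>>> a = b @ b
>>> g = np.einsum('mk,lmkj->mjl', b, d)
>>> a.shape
(7, 7)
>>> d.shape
(17, 7, 7, 2)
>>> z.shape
(17, 2, 7)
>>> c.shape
(17, 7, 7, 2)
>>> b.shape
(7, 7)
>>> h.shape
(2, 17)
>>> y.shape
(17, 2, 7)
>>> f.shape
(7, 29, 2, 17)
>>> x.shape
(2,)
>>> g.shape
(7, 2, 17)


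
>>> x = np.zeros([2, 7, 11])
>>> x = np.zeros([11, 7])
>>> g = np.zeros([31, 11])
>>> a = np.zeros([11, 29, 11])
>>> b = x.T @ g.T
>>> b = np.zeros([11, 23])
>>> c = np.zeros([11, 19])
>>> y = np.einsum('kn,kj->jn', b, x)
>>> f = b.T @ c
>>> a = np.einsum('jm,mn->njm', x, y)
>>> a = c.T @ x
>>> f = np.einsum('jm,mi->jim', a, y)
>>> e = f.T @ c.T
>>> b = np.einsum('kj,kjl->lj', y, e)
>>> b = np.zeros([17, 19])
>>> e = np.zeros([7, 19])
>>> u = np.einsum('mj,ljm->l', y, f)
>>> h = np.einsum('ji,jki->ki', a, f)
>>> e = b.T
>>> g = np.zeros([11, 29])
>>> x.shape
(11, 7)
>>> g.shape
(11, 29)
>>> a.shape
(19, 7)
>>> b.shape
(17, 19)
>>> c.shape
(11, 19)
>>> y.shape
(7, 23)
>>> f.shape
(19, 23, 7)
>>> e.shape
(19, 17)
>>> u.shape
(19,)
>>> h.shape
(23, 7)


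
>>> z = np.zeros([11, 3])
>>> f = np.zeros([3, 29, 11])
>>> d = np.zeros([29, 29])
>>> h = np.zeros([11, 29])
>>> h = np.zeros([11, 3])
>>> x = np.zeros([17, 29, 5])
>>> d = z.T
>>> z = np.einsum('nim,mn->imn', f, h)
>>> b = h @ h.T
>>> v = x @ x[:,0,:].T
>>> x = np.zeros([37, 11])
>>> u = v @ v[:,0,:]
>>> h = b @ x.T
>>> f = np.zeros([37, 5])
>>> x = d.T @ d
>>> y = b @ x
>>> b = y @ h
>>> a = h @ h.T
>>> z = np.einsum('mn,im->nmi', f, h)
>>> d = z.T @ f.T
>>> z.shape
(5, 37, 11)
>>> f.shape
(37, 5)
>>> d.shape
(11, 37, 37)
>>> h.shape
(11, 37)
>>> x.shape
(11, 11)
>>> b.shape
(11, 37)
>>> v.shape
(17, 29, 17)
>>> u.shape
(17, 29, 17)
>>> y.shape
(11, 11)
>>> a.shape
(11, 11)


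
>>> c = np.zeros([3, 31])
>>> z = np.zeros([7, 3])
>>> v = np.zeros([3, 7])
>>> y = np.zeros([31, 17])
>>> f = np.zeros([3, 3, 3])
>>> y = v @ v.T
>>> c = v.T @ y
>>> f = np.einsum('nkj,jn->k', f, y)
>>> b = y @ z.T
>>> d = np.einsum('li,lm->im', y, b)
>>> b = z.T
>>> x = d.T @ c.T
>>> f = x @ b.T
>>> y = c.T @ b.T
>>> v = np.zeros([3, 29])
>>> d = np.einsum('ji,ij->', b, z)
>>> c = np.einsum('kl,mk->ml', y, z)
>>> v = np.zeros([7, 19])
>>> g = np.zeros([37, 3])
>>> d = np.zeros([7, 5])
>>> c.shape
(7, 3)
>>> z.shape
(7, 3)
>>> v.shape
(7, 19)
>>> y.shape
(3, 3)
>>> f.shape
(7, 3)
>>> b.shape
(3, 7)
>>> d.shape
(7, 5)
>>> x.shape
(7, 7)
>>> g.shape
(37, 3)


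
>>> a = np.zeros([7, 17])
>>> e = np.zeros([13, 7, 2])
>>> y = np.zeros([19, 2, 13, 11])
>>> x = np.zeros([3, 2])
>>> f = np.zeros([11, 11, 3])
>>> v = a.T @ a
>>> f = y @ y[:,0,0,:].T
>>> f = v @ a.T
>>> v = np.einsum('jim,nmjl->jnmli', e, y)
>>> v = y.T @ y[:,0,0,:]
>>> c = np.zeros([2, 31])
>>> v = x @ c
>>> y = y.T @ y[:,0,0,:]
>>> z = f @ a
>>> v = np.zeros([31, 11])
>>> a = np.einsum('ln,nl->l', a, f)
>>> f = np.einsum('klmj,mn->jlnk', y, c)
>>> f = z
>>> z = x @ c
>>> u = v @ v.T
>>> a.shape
(7,)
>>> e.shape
(13, 7, 2)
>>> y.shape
(11, 13, 2, 11)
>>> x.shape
(3, 2)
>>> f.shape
(17, 17)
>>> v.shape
(31, 11)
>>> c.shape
(2, 31)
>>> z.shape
(3, 31)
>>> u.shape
(31, 31)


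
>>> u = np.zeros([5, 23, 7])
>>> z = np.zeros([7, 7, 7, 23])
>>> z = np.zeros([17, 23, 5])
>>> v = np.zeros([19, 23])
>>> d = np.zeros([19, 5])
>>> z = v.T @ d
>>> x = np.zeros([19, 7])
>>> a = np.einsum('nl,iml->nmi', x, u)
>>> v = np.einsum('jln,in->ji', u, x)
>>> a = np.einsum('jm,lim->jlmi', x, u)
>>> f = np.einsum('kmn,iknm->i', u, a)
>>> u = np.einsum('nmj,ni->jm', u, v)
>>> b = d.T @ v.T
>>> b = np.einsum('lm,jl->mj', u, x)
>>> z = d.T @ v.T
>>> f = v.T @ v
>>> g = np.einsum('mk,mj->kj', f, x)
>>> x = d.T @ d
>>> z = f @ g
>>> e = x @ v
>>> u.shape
(7, 23)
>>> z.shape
(19, 7)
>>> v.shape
(5, 19)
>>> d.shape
(19, 5)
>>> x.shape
(5, 5)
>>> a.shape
(19, 5, 7, 23)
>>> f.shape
(19, 19)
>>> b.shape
(23, 19)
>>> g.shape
(19, 7)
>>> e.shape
(5, 19)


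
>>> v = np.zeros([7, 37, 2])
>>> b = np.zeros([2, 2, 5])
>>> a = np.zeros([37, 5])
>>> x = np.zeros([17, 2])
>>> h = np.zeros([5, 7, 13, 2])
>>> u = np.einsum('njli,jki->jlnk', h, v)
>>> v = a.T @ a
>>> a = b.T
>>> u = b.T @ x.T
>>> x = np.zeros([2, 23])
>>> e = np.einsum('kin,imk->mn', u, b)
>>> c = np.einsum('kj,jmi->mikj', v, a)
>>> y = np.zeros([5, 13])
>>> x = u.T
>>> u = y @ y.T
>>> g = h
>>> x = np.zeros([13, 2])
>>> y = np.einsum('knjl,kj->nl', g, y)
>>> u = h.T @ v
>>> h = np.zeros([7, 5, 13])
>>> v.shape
(5, 5)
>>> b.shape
(2, 2, 5)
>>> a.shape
(5, 2, 2)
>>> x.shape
(13, 2)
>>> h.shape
(7, 5, 13)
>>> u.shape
(2, 13, 7, 5)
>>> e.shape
(2, 17)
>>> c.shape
(2, 2, 5, 5)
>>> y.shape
(7, 2)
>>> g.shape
(5, 7, 13, 2)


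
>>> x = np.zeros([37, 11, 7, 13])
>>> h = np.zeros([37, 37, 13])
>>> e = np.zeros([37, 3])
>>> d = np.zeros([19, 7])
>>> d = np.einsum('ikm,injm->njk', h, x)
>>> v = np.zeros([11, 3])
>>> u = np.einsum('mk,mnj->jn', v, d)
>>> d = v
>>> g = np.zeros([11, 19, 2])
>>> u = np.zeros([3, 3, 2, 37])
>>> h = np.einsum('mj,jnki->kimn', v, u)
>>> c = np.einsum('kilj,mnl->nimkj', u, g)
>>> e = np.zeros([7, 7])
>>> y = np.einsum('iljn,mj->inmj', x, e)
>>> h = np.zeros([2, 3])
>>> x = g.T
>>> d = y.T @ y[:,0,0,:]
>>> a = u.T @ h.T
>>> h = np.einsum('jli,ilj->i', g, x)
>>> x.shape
(2, 19, 11)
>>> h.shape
(2,)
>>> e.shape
(7, 7)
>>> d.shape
(7, 7, 13, 7)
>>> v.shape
(11, 3)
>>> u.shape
(3, 3, 2, 37)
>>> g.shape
(11, 19, 2)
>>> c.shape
(19, 3, 11, 3, 37)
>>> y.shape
(37, 13, 7, 7)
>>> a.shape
(37, 2, 3, 2)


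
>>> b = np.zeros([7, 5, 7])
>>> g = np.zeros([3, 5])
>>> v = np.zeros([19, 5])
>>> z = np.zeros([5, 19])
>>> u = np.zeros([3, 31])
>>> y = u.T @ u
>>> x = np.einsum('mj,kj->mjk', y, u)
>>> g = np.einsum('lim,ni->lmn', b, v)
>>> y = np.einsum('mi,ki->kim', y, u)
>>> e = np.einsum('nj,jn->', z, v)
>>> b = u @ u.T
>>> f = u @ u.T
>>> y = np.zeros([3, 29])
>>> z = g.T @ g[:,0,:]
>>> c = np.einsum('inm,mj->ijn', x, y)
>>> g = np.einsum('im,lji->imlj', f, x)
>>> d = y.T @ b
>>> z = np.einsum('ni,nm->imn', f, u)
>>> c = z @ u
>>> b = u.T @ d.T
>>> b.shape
(31, 29)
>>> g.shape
(3, 3, 31, 31)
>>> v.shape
(19, 5)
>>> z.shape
(3, 31, 3)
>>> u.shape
(3, 31)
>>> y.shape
(3, 29)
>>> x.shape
(31, 31, 3)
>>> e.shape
()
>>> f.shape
(3, 3)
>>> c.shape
(3, 31, 31)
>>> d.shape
(29, 3)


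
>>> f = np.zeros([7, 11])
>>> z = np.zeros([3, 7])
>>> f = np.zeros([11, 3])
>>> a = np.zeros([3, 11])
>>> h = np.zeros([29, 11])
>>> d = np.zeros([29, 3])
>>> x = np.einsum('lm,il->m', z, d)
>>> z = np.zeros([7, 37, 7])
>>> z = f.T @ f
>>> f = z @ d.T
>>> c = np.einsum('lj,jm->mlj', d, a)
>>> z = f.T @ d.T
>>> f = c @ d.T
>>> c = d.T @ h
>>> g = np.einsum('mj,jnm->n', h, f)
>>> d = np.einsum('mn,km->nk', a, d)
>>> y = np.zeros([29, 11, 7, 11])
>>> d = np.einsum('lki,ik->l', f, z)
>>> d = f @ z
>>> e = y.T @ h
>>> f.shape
(11, 29, 29)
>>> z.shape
(29, 29)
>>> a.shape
(3, 11)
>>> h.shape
(29, 11)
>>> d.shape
(11, 29, 29)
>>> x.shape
(7,)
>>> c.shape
(3, 11)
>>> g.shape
(29,)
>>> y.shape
(29, 11, 7, 11)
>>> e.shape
(11, 7, 11, 11)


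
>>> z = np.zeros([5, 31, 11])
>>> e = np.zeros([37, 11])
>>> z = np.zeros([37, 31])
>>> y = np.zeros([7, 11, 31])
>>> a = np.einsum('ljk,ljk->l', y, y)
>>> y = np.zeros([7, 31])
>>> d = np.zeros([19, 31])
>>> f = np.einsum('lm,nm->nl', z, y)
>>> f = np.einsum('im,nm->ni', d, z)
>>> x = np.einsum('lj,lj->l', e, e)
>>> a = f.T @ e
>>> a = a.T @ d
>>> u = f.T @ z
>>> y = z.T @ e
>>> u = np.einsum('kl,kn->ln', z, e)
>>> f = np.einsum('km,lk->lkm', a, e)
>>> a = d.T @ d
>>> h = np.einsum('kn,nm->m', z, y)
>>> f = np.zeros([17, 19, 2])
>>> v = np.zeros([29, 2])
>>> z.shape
(37, 31)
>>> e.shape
(37, 11)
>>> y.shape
(31, 11)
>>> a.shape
(31, 31)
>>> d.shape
(19, 31)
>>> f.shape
(17, 19, 2)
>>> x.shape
(37,)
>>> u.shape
(31, 11)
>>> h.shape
(11,)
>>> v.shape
(29, 2)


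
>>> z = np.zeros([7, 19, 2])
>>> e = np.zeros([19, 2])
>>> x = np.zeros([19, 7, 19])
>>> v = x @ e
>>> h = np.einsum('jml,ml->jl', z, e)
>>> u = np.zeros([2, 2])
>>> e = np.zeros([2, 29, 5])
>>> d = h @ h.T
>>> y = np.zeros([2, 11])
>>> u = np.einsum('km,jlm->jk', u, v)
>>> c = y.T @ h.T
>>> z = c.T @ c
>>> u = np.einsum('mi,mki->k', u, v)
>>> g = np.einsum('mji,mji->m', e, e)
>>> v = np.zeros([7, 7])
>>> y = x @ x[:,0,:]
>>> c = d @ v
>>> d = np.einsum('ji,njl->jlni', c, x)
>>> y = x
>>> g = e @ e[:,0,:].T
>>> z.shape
(7, 7)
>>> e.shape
(2, 29, 5)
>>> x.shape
(19, 7, 19)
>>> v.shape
(7, 7)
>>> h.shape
(7, 2)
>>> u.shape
(7,)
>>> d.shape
(7, 19, 19, 7)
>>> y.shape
(19, 7, 19)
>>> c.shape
(7, 7)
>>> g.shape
(2, 29, 2)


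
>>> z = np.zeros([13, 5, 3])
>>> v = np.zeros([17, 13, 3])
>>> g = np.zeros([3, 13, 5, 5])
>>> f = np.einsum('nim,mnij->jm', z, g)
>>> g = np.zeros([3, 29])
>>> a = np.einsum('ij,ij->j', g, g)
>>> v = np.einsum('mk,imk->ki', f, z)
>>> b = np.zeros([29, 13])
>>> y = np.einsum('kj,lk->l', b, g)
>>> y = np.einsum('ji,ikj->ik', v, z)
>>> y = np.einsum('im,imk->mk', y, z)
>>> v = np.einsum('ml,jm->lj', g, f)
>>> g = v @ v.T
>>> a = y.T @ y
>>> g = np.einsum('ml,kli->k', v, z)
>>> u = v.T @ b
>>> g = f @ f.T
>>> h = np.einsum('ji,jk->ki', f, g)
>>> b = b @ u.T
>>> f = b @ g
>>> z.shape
(13, 5, 3)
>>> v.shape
(29, 5)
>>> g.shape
(5, 5)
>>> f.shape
(29, 5)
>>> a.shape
(3, 3)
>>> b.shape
(29, 5)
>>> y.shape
(5, 3)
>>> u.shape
(5, 13)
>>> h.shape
(5, 3)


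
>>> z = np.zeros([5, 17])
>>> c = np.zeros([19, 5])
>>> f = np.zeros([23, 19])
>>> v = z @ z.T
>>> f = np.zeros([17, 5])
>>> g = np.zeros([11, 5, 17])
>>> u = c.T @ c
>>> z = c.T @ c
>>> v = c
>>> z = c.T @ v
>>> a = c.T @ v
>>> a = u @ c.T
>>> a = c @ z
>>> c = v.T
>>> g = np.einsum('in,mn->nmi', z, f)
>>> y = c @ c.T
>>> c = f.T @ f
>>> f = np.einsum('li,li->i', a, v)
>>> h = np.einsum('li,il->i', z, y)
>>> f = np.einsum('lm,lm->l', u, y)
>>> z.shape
(5, 5)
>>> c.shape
(5, 5)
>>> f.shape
(5,)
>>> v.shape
(19, 5)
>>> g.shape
(5, 17, 5)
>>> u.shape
(5, 5)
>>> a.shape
(19, 5)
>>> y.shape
(5, 5)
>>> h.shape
(5,)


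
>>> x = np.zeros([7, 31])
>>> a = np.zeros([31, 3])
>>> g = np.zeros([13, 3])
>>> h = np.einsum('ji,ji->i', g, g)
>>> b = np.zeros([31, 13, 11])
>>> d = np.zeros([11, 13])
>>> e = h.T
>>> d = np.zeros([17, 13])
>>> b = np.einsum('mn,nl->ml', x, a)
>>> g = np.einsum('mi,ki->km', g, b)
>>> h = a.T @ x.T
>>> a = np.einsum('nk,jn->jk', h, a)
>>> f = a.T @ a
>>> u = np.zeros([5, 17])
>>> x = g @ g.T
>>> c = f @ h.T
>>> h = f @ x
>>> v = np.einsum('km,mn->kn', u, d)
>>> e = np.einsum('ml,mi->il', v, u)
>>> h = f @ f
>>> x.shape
(7, 7)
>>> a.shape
(31, 7)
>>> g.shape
(7, 13)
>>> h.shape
(7, 7)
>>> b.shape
(7, 3)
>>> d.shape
(17, 13)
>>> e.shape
(17, 13)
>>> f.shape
(7, 7)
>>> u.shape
(5, 17)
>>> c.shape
(7, 3)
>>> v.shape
(5, 13)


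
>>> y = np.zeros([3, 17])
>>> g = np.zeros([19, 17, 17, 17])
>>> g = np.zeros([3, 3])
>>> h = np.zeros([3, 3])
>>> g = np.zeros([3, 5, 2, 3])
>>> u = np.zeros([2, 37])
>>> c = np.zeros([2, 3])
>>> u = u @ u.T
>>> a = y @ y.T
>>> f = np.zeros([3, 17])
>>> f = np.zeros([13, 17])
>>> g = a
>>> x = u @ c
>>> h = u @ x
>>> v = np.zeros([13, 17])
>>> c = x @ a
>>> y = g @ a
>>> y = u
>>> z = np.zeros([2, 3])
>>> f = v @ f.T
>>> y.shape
(2, 2)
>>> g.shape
(3, 3)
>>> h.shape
(2, 3)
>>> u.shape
(2, 2)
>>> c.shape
(2, 3)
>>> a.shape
(3, 3)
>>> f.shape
(13, 13)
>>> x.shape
(2, 3)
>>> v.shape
(13, 17)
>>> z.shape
(2, 3)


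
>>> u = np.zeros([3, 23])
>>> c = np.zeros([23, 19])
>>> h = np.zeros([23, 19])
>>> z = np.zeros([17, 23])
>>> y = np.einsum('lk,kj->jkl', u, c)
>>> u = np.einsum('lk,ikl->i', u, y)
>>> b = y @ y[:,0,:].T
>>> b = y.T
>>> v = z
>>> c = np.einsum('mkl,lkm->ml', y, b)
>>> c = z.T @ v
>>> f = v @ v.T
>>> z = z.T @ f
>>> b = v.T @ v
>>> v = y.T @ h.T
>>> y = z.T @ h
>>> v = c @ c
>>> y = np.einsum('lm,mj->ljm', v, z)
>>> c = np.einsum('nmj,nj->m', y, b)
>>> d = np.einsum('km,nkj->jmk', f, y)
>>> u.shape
(19,)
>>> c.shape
(17,)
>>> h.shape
(23, 19)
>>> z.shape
(23, 17)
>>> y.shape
(23, 17, 23)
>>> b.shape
(23, 23)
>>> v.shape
(23, 23)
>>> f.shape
(17, 17)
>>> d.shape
(23, 17, 17)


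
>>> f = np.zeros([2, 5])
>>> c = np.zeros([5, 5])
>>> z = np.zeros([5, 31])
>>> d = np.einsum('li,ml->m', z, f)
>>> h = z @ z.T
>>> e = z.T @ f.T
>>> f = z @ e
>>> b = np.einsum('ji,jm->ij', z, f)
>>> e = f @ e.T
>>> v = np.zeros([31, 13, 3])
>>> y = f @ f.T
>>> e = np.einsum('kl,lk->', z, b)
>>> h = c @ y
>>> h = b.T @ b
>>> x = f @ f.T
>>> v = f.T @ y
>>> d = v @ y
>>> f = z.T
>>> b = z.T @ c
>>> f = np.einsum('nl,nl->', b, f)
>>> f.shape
()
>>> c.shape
(5, 5)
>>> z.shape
(5, 31)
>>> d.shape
(2, 5)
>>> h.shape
(5, 5)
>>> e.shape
()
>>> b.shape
(31, 5)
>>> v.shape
(2, 5)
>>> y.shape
(5, 5)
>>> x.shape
(5, 5)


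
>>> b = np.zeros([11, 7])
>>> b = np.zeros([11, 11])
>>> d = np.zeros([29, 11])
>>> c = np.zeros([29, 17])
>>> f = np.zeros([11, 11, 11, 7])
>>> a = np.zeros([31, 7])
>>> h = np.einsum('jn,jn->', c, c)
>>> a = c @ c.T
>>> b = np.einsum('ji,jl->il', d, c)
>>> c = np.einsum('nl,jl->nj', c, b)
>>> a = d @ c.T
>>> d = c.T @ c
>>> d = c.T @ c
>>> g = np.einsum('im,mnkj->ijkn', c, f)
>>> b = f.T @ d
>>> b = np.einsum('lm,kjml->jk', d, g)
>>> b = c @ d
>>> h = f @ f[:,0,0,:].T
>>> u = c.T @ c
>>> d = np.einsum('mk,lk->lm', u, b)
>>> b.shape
(29, 11)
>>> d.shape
(29, 11)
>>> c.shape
(29, 11)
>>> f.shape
(11, 11, 11, 7)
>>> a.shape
(29, 29)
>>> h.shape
(11, 11, 11, 11)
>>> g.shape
(29, 7, 11, 11)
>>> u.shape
(11, 11)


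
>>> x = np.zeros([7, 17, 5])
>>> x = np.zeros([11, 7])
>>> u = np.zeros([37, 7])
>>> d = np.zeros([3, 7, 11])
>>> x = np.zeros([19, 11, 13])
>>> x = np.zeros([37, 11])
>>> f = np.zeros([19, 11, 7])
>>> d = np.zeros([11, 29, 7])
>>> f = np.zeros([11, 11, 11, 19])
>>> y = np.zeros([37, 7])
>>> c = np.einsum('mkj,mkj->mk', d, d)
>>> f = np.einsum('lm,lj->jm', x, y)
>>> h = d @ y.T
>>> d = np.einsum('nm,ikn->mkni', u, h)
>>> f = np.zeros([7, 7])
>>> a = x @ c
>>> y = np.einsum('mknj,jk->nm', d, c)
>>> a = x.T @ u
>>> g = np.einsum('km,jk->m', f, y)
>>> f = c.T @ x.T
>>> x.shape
(37, 11)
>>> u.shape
(37, 7)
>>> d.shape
(7, 29, 37, 11)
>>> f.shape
(29, 37)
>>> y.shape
(37, 7)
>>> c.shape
(11, 29)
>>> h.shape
(11, 29, 37)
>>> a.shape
(11, 7)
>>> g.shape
(7,)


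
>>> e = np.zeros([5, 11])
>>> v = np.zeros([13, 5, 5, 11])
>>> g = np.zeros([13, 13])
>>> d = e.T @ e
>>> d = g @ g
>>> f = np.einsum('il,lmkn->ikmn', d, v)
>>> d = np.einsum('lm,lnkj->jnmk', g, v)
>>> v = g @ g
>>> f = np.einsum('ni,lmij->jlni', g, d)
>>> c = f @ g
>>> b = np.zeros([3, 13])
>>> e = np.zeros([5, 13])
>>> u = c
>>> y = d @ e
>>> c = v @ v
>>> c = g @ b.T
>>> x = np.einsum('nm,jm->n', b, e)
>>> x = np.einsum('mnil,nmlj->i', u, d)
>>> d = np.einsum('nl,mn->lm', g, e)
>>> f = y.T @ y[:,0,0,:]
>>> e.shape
(5, 13)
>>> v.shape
(13, 13)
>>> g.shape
(13, 13)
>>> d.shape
(13, 5)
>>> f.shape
(13, 13, 5, 13)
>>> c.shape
(13, 3)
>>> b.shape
(3, 13)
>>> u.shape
(5, 11, 13, 13)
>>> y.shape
(11, 5, 13, 13)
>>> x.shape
(13,)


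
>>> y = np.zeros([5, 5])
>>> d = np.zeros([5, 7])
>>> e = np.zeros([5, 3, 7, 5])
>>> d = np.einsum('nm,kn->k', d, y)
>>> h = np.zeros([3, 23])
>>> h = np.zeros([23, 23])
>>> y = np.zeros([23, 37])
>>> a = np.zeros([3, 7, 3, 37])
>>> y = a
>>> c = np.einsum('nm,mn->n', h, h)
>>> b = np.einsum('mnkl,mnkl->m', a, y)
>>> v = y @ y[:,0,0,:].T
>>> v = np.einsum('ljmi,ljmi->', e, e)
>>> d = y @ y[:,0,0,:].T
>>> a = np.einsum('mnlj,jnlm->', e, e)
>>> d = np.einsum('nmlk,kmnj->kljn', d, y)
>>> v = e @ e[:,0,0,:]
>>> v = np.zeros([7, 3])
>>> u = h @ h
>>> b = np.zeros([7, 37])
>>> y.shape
(3, 7, 3, 37)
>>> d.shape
(3, 3, 37, 3)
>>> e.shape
(5, 3, 7, 5)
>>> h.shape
(23, 23)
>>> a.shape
()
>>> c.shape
(23,)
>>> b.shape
(7, 37)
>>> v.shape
(7, 3)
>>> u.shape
(23, 23)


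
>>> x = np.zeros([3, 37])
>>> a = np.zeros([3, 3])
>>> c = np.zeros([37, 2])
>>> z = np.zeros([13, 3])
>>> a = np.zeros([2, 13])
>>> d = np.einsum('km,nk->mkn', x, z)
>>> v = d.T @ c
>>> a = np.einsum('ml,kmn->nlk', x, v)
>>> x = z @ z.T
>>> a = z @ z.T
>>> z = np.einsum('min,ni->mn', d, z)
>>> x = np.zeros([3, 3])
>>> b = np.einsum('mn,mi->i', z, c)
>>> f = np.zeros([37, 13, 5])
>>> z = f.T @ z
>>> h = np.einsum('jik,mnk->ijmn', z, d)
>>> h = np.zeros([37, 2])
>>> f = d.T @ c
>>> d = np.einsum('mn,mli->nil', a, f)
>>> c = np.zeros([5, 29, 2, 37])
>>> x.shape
(3, 3)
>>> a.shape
(13, 13)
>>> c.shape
(5, 29, 2, 37)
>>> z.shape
(5, 13, 13)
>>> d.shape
(13, 2, 3)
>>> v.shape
(13, 3, 2)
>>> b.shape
(2,)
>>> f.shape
(13, 3, 2)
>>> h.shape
(37, 2)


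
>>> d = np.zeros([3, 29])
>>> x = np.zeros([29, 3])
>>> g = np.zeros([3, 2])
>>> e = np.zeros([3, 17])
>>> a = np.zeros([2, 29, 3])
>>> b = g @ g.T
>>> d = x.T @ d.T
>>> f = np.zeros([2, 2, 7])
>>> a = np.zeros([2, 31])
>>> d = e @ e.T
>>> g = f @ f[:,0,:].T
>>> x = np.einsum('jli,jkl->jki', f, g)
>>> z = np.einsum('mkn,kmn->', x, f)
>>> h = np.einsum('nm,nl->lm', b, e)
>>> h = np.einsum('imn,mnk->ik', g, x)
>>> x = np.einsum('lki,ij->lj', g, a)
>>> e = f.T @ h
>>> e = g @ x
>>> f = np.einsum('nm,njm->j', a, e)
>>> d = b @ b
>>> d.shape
(3, 3)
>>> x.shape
(2, 31)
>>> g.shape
(2, 2, 2)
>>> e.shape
(2, 2, 31)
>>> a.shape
(2, 31)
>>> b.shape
(3, 3)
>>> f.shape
(2,)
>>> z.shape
()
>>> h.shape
(2, 7)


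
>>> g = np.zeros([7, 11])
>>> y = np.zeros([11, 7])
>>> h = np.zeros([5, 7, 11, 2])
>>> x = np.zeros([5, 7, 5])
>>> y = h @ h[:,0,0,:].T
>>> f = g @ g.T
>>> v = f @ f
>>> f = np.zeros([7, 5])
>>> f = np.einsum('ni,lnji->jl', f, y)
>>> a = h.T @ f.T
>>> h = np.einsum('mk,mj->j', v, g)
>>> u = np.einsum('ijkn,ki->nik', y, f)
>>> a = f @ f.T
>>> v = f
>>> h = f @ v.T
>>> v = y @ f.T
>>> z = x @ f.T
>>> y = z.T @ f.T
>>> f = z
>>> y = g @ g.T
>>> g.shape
(7, 11)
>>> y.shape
(7, 7)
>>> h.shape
(11, 11)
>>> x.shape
(5, 7, 5)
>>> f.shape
(5, 7, 11)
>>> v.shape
(5, 7, 11, 11)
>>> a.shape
(11, 11)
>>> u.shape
(5, 5, 11)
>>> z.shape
(5, 7, 11)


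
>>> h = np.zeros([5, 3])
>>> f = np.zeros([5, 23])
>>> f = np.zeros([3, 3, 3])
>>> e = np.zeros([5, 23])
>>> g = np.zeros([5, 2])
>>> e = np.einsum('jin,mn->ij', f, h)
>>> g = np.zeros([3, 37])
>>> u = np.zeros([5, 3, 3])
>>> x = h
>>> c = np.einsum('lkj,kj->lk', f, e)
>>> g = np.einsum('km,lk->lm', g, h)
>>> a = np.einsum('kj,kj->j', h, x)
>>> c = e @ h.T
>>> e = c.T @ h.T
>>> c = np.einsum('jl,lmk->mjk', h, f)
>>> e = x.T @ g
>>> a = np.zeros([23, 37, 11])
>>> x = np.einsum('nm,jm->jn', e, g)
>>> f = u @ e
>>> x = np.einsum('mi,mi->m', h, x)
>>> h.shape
(5, 3)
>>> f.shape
(5, 3, 37)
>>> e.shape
(3, 37)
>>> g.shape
(5, 37)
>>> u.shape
(5, 3, 3)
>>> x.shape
(5,)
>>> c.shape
(3, 5, 3)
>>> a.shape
(23, 37, 11)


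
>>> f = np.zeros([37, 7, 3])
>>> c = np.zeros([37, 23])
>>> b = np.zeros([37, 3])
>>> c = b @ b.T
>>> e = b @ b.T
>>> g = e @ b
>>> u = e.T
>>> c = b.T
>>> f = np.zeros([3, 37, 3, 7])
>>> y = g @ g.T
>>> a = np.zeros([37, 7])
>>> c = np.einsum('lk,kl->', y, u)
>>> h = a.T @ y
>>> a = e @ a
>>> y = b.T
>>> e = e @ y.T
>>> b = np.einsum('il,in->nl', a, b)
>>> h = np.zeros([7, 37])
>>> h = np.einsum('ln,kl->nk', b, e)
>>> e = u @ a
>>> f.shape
(3, 37, 3, 7)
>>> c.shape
()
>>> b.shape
(3, 7)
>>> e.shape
(37, 7)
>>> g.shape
(37, 3)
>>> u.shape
(37, 37)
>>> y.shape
(3, 37)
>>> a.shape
(37, 7)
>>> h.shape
(7, 37)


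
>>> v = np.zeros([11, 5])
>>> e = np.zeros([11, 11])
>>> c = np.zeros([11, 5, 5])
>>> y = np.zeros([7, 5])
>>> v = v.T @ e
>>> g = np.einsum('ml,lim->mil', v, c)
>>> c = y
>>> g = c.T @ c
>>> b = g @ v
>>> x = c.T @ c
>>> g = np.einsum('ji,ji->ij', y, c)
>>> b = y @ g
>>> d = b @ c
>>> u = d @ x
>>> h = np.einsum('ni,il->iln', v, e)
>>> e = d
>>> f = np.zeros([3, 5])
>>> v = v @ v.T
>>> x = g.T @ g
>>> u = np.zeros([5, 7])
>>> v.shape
(5, 5)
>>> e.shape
(7, 5)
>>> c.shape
(7, 5)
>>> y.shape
(7, 5)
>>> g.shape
(5, 7)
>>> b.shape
(7, 7)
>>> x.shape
(7, 7)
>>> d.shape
(7, 5)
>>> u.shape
(5, 7)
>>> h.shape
(11, 11, 5)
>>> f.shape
(3, 5)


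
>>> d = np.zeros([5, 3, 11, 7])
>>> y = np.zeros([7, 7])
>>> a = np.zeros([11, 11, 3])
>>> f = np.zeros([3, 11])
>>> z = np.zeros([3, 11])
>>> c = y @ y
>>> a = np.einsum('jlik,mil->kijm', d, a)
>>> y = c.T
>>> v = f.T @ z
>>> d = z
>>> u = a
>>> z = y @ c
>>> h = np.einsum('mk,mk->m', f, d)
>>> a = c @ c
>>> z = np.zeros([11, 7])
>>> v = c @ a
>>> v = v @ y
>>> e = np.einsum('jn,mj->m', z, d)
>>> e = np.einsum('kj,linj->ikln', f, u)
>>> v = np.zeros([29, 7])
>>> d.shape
(3, 11)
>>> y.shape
(7, 7)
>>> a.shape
(7, 7)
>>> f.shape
(3, 11)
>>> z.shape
(11, 7)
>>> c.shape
(7, 7)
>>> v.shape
(29, 7)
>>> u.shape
(7, 11, 5, 11)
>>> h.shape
(3,)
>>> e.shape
(11, 3, 7, 5)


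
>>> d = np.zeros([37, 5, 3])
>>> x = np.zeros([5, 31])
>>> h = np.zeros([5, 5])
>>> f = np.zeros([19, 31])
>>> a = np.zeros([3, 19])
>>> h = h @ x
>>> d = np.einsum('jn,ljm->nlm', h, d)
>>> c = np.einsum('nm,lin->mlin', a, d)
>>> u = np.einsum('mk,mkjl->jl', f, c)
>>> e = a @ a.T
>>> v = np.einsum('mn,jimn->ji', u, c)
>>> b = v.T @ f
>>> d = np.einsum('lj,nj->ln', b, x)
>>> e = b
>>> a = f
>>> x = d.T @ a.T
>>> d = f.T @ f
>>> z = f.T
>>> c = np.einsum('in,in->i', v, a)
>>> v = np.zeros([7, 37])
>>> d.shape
(31, 31)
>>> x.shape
(5, 19)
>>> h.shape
(5, 31)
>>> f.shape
(19, 31)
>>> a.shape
(19, 31)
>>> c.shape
(19,)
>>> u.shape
(37, 3)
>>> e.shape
(31, 31)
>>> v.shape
(7, 37)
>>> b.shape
(31, 31)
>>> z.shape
(31, 19)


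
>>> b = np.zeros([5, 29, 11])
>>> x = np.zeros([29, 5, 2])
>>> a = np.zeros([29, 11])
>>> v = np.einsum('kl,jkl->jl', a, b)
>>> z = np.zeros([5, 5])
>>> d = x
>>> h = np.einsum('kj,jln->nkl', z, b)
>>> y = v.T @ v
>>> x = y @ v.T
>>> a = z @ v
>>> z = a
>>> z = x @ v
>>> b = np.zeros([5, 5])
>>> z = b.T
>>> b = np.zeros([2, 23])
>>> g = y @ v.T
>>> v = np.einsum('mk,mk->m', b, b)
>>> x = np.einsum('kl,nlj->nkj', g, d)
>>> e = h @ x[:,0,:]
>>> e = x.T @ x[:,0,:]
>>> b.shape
(2, 23)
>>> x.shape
(29, 11, 2)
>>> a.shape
(5, 11)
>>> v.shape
(2,)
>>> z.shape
(5, 5)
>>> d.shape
(29, 5, 2)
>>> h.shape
(11, 5, 29)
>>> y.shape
(11, 11)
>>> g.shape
(11, 5)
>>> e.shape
(2, 11, 2)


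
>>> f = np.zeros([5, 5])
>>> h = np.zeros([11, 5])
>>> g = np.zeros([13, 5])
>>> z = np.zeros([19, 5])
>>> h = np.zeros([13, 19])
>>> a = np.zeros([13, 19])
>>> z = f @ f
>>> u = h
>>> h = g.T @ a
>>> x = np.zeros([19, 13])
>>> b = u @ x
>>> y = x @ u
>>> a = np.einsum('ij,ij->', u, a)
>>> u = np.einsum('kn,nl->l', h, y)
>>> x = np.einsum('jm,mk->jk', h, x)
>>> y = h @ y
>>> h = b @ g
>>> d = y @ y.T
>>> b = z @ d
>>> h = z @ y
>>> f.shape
(5, 5)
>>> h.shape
(5, 19)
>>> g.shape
(13, 5)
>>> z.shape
(5, 5)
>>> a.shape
()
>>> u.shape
(19,)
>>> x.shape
(5, 13)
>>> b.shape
(5, 5)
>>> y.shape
(5, 19)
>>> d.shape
(5, 5)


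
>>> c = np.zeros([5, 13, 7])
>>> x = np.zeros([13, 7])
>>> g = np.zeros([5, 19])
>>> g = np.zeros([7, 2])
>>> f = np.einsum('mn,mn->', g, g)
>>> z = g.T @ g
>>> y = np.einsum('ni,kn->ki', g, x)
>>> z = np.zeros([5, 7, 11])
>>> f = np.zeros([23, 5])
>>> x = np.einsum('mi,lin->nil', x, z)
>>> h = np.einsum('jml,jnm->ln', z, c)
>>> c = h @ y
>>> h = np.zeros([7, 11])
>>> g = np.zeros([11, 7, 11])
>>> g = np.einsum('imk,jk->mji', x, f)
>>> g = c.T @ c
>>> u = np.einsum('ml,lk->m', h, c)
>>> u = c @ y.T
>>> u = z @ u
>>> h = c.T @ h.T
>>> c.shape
(11, 2)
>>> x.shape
(11, 7, 5)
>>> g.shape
(2, 2)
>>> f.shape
(23, 5)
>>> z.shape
(5, 7, 11)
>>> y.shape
(13, 2)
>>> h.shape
(2, 7)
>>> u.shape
(5, 7, 13)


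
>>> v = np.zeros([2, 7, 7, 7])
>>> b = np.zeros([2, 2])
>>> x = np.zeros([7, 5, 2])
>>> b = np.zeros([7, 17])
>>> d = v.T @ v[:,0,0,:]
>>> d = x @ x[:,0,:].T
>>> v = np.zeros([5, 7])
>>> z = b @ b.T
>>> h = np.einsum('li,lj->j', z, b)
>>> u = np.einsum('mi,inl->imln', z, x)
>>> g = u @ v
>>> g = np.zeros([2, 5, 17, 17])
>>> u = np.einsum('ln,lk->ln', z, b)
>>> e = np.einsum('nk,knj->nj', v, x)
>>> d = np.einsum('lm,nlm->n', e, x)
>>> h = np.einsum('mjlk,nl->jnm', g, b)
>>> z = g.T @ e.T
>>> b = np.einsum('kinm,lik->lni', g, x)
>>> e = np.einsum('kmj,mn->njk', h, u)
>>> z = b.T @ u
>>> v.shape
(5, 7)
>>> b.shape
(7, 17, 5)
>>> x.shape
(7, 5, 2)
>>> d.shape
(7,)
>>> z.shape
(5, 17, 7)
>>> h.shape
(5, 7, 2)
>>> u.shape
(7, 7)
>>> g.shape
(2, 5, 17, 17)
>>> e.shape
(7, 2, 5)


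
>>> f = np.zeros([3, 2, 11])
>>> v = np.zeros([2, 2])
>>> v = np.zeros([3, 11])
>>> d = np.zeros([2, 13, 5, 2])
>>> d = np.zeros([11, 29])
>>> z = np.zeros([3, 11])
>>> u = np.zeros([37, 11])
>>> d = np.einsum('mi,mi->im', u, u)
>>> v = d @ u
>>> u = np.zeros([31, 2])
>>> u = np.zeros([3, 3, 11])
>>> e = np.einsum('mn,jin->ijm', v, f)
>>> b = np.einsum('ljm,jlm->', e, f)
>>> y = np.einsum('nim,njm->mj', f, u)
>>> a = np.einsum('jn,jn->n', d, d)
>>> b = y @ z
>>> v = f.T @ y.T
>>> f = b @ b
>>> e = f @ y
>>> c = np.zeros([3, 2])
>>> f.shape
(11, 11)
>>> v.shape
(11, 2, 11)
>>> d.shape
(11, 37)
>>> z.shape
(3, 11)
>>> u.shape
(3, 3, 11)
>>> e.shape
(11, 3)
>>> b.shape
(11, 11)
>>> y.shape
(11, 3)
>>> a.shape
(37,)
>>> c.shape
(3, 2)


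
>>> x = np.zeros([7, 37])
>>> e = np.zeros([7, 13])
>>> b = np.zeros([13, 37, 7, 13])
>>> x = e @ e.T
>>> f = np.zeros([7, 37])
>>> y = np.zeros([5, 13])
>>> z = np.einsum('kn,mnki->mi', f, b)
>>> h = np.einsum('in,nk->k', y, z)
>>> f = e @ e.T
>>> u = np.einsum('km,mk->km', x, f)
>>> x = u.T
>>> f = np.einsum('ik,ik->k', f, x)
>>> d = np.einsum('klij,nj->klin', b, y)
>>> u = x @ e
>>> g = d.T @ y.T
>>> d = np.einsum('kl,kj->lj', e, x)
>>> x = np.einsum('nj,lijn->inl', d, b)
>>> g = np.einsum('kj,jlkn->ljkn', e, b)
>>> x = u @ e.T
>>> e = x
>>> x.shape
(7, 7)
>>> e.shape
(7, 7)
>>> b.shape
(13, 37, 7, 13)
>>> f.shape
(7,)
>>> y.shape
(5, 13)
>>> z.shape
(13, 13)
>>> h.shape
(13,)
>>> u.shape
(7, 13)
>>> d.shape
(13, 7)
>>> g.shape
(37, 13, 7, 13)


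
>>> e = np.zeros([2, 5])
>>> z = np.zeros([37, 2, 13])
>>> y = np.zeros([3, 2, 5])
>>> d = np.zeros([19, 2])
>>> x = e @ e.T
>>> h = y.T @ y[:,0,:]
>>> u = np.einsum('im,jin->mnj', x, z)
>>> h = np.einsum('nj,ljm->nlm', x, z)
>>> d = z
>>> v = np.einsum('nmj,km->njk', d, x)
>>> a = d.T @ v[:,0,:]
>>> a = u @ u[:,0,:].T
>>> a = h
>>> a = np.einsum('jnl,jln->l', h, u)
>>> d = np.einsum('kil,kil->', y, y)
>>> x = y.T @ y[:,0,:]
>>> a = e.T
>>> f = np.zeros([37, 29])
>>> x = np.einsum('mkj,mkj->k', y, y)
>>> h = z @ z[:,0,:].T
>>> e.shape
(2, 5)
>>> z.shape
(37, 2, 13)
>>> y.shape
(3, 2, 5)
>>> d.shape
()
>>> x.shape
(2,)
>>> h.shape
(37, 2, 37)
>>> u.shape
(2, 13, 37)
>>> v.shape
(37, 13, 2)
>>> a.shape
(5, 2)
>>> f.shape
(37, 29)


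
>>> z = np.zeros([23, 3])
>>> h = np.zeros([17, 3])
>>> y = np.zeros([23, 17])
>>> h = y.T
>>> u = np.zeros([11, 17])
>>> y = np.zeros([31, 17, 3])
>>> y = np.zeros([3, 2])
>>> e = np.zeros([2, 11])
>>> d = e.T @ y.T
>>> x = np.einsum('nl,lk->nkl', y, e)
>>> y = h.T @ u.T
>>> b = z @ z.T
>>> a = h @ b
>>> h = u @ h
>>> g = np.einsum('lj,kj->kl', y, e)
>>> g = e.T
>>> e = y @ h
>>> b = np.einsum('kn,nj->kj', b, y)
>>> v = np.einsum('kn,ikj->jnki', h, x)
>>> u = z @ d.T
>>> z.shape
(23, 3)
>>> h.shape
(11, 23)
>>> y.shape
(23, 11)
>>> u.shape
(23, 11)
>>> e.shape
(23, 23)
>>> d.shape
(11, 3)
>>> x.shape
(3, 11, 2)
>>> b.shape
(23, 11)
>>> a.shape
(17, 23)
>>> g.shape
(11, 2)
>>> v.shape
(2, 23, 11, 3)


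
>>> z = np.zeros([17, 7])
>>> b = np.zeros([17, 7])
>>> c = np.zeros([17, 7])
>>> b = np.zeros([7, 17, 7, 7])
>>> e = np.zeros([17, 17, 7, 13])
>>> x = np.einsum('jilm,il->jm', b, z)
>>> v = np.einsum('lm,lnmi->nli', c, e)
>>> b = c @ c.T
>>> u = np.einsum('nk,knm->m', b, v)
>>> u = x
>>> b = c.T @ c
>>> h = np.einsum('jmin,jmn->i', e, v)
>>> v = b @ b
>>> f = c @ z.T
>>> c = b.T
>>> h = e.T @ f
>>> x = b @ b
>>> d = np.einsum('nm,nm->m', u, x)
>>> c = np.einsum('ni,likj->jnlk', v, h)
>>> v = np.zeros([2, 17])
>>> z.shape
(17, 7)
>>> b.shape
(7, 7)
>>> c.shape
(17, 7, 13, 17)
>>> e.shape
(17, 17, 7, 13)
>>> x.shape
(7, 7)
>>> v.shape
(2, 17)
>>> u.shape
(7, 7)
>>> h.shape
(13, 7, 17, 17)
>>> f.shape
(17, 17)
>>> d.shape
(7,)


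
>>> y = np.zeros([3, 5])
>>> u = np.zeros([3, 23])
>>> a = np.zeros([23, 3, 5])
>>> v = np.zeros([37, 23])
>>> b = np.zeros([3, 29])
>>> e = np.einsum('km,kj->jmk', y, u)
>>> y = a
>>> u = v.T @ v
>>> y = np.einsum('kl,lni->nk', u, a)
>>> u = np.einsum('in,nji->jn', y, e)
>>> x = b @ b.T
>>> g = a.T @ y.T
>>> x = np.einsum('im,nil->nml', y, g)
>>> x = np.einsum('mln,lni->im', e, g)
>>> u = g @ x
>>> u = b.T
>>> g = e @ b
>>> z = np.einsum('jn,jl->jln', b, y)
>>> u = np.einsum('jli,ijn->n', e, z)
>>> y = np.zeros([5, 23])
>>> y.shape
(5, 23)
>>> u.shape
(29,)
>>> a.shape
(23, 3, 5)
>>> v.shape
(37, 23)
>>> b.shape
(3, 29)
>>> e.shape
(23, 5, 3)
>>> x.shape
(3, 23)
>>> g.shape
(23, 5, 29)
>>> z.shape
(3, 23, 29)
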